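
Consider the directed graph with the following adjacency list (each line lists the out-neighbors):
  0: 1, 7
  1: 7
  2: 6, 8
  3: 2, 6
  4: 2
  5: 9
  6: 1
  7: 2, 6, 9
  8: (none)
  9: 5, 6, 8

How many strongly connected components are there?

5

{1, 2, 5, 6, 7, 9} are all mutually reachable — one SCC of size 6.
{8} is an SCC by itself.
{0} is an SCC by itself.
{4} is an SCC by itself.
{3} is an SCC by itself.
That gives 5 strongly connected components.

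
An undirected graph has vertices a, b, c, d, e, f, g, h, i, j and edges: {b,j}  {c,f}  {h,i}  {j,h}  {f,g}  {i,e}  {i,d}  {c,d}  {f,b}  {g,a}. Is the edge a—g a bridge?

Removing a—g leaves no path between a and g: the component count goes from 1 to 2. So it is a bridge.

Yes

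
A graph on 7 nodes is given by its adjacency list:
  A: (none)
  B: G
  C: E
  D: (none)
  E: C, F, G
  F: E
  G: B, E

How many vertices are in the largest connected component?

5

A is isolated — a component by itself.
D is isolated — a component by itself.
Starting from B we can reach B, C, E, F, G. That is one component of size 5.
The largest has 5 vertices.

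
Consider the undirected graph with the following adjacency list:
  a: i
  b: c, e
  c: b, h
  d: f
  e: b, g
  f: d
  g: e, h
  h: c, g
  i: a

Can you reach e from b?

Yes

From b we can reach b, c, e, g, h, which includes e.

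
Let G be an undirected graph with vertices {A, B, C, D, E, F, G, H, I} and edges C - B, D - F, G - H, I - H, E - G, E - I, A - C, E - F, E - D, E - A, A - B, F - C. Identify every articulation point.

Removing E increases the component count from 1 to 2, so E is a cut vertex.
By contrast removing A leaves 1 component; it is not a cut vertex. No other vertex is a cut vertex either.

E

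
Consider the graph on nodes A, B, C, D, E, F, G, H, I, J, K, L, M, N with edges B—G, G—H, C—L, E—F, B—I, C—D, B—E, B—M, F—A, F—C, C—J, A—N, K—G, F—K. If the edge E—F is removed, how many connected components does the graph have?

1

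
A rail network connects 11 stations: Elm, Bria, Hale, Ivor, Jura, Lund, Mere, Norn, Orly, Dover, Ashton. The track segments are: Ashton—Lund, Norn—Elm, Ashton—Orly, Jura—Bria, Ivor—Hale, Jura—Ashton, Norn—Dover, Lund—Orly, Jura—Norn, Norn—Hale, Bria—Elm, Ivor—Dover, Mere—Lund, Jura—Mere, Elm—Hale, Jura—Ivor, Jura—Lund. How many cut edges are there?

0

The edges on the cycle Jura-Bria-Elm-Hale-Norn-Jura are not bridges since each lies on that cycle.
Every edge lies on some cycle, so there are no bridges.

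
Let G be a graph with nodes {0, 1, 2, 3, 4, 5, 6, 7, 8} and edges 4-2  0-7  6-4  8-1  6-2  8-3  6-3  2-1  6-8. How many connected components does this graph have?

3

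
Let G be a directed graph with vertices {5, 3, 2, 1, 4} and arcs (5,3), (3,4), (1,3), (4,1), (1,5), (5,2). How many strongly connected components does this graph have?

{1, 3, 4, 5} are all mutually reachable — one SCC of size 4.
{2} is an SCC by itself.
That gives 2 strongly connected components.

2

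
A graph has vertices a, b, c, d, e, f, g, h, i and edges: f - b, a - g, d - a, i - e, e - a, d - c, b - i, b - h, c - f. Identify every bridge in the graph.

a-g, b-h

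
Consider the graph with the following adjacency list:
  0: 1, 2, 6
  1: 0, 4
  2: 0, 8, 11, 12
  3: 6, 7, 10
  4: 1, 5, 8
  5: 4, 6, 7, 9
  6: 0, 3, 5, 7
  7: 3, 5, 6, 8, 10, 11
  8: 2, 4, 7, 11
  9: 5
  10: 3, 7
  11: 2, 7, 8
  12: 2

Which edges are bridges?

The edges on the cycle 7-5-4-1-0-2-11-7 are not bridges since each lies on that cycle.
But removing 5-9 disconnects 5 from 9; removing 2-12 disconnects 2 from 12 — these are bridges.

12-2, 5-9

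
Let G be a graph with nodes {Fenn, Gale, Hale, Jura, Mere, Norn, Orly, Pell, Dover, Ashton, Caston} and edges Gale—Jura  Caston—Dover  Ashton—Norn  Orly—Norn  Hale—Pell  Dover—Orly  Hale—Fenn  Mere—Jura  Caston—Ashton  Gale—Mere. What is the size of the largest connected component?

5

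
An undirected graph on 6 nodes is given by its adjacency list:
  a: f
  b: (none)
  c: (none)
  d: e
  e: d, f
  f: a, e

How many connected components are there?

3

c is isolated — a component by itself.
b is isolated — a component by itself.
Starting from a we can reach a, d, e, f. That is one component of size 4.
Total: 3 components.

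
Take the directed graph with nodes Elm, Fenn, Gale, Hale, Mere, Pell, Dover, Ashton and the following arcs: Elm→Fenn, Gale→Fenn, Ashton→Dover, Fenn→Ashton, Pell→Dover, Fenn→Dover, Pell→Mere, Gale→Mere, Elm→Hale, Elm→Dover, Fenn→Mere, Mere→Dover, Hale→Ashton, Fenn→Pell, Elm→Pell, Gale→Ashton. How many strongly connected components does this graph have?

8

{Dover} is an SCC by itself.
{Ashton} is an SCC by itself.
{Elm} is an SCC by itself.
{Pell} is an SCC by itself.
{Hale} is an SCC by itself.
(and 3 more singleton SCCs)
That gives 8 strongly connected components.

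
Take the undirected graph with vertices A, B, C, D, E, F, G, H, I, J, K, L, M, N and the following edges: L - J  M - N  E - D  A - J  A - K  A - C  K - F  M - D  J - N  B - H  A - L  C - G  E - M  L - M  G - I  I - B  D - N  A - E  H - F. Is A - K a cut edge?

After removing A - K, the path A-C-G-I-B-H-F-K still connects them, so the edge is not a bridge.

No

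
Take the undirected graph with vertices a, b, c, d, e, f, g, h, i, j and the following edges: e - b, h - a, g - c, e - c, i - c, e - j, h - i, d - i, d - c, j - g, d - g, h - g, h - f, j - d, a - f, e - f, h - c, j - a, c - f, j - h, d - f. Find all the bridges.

b-e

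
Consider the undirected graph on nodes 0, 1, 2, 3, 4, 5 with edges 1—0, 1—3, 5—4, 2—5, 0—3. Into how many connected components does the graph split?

2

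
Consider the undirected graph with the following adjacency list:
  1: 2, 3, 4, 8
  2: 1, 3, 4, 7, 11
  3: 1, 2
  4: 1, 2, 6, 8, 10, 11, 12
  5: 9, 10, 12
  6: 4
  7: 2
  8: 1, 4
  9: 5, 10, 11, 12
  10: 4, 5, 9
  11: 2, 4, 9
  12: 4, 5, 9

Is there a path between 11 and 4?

From 11 we can reach 1, 2, 3, 4, 5, 6, 7, 8, 9, 10, 11, 12, which includes 4.

Yes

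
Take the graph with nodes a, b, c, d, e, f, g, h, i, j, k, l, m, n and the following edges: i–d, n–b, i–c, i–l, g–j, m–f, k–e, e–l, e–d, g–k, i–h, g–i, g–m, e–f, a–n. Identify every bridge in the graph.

The edges on the cycle g-i-l-e-k-g are not bridges since each lies on that cycle.
But removing a–n disconnects a from n; removing j–g disconnects j from g; removing i–c disconnects i from c; removing n–b disconnects n from b — these are bridges.
In total 5 edges are bridges.

a-n, b-n, c-i, g-j, h-i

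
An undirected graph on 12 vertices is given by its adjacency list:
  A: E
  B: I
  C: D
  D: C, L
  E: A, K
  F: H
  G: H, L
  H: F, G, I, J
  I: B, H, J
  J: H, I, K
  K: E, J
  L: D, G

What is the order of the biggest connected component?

12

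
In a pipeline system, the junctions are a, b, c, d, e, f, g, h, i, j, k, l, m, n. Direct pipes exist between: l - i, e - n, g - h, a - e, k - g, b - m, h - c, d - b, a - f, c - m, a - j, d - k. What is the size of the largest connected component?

Starting from i we can reach i, l. That is one component of size 2.
Starting from a we can reach a, e, f, j, n. That is one component of size 5.
Starting from b we can reach b, c, d, g, h, k, m. That is one component of size 7.
The largest has 7 vertices.

7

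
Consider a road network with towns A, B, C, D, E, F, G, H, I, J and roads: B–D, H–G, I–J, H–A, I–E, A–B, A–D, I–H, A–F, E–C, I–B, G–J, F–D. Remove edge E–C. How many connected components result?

2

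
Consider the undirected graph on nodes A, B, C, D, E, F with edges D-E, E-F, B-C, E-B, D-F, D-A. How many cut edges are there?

3

The edges on the cycle D-E-F-D are not bridges since each lies on that cycle.
But removing B-C disconnects B from C; removing E-B disconnects E from B; removing D-A disconnects D from A — these are bridges.
That makes 3 bridges.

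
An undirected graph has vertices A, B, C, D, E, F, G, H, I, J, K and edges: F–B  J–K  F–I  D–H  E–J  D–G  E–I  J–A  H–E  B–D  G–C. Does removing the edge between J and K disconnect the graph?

Removing J–K leaves no path between J and K: the component count goes from 1 to 2. So it is a bridge.

Yes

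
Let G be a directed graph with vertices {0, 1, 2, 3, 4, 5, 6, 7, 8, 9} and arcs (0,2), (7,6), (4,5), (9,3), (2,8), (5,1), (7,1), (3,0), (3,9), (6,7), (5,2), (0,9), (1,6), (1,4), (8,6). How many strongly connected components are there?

2

{1, 2, 4, 5, 6, 7, 8} are all mutually reachable — one SCC of size 7.
{0, 3, 9} are all mutually reachable — one SCC of size 3.
That gives 2 strongly connected components.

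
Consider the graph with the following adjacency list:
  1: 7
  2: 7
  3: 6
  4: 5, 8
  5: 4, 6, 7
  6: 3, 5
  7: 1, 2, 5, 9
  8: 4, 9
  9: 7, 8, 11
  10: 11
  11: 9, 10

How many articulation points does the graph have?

5

Removing 5 increases the component count from 1 to 2, so 5 is a cut vertex.
Removing 6 increases the component count from 1 to 2, so 6 is a cut vertex.
Removing 7 increases the component count from 1 to 3, so 7 is a cut vertex.
Likewise 9, 11 are cut vertices.
By contrast removing 2 leaves 1 component; it is not a cut vertex. No other vertex is a cut vertex either.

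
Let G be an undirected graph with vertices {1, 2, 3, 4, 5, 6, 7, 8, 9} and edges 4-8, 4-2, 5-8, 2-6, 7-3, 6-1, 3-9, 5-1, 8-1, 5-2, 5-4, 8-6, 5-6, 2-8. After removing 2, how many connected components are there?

2

With 2 gone, the remaining components are: {3, 7, 9}; {1, 4, 5, 6, 8}.
That is 2 components.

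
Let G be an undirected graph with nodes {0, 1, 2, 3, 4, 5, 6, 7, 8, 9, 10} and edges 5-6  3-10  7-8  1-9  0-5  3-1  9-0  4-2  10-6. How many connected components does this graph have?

3

Starting from 7 we can reach 7, 8. That is one component of size 2.
Starting from 2 we can reach 2, 4. That is one component of size 2.
Starting from 0 we can reach 0, 1, 3, 5, 6, 9, 10. That is one component of size 7.
Total: 3 components.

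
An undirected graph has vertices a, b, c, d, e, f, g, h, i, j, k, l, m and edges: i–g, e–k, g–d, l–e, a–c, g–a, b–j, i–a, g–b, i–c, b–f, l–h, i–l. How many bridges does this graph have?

The edges on the cycle i-g-a-c-i are not bridges since each lies on that cycle.
But removing d–g disconnects d from g; removing h–l disconnects h from l; removing j–b disconnects j from b; removing b–f disconnects b from f — these are bridges.
In total 8 edges are bridges.

8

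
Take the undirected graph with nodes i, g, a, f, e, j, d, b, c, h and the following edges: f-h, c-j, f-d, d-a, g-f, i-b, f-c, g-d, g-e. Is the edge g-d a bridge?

No

After removing g-d, the path g-f-d still connects them, so the edge is not a bridge.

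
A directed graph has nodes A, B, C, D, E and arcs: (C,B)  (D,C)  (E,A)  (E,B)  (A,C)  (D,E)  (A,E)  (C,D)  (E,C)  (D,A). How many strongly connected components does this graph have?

2

{A, C, D, E} are all mutually reachable — one SCC of size 4.
{B} is an SCC by itself.
That gives 2 strongly connected components.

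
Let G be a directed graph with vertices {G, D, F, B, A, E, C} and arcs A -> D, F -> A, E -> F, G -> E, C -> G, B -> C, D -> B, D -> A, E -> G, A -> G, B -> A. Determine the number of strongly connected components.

1

{A, B, C, D, E, F, G} are all mutually reachable — one SCC of size 7.
That gives 1 strongly connected component.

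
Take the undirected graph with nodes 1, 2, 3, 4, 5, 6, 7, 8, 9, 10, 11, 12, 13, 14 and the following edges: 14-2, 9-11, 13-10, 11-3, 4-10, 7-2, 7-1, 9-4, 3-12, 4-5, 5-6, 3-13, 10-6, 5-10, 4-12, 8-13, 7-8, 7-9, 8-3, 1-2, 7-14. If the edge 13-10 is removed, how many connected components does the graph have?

1

13 and 10 are still connected via 13-3-12-4-10, so the component count stays at 1.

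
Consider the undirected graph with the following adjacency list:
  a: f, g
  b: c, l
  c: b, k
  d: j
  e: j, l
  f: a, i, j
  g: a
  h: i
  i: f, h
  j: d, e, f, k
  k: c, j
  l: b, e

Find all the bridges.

The edges on the cycle c-k-j-e-l-b-c are not bridges since each lies on that cycle.
But removing j-f disconnects j from f; removing f-i disconnects f from i; removing h-i disconnects h from i; removing a-g disconnects a from g — these are bridges.
In total 6 edges are bridges.

a-f, a-g, d-j, f-i, f-j, h-i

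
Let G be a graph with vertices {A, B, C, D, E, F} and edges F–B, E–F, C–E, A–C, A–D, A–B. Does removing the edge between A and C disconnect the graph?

After removing A–C, the path A-B-F-E-C still connects them, so the edge is not a bridge.

No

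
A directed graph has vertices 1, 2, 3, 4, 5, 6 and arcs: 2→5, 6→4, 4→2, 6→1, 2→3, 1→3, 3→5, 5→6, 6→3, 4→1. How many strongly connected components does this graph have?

1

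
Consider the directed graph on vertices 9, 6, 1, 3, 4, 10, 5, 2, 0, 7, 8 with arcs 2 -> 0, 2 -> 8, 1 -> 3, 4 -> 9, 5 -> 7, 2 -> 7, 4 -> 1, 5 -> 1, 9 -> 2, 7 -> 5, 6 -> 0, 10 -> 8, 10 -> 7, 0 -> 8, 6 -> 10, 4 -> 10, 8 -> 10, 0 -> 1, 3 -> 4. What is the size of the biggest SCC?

{0, 1, 2, 3, 4, 5, 7, 8, 9, 10} are all mutually reachable — one SCC of size 10.
{6} is an SCC by itself.
The largest has 10 vertices.

10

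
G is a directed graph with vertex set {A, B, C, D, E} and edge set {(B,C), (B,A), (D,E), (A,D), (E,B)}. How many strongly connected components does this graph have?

{A, B, D, E} are all mutually reachable — one SCC of size 4.
{C} is an SCC by itself.
That gives 2 strongly connected components.

2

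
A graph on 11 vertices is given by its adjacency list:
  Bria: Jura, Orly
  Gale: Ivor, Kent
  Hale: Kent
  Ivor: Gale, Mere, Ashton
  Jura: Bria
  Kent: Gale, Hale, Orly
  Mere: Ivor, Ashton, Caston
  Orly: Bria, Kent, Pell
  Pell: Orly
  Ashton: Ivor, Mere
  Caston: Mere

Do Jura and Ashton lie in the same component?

From Jura we can reach Bria, Gale, Hale, Ivor, Jura, Kent, Mere, Orly, Pell, Ashton, Caston, which includes Ashton.

Yes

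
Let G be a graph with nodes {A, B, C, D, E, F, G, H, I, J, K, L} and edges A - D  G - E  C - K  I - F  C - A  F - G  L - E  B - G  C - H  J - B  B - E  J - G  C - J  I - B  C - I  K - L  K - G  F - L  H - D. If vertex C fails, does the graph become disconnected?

Yes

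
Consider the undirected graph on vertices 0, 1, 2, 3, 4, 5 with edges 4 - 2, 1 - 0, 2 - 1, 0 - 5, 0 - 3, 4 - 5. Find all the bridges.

0-3

The edges on the cycle 4-2-1-0-5-4 are not bridges since each lies on that cycle.
But removing 0 - 3 disconnects 0 from 3 — this is a bridge.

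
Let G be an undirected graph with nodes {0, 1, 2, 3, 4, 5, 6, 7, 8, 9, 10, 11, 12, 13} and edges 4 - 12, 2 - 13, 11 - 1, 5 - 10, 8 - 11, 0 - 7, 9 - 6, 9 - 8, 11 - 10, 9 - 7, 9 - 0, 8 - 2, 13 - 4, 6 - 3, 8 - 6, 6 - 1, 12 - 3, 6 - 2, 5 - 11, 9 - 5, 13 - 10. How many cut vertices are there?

1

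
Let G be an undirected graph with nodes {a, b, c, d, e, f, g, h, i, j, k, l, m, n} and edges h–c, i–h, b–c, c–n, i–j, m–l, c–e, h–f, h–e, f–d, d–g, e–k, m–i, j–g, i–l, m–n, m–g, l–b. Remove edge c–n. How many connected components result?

2

c and n are still connected via c-h-i-m-n, so the component count stays at 2.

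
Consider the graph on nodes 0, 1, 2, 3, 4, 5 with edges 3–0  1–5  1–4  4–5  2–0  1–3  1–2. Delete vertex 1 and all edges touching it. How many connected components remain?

With 1 gone, the remaining components are: {4, 5}; {0, 2, 3}.
That is 2 components.

2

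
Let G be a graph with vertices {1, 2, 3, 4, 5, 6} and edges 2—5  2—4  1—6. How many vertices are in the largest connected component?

3 is isolated — a component by itself.
Starting from 1 we can reach 1, 6. That is one component of size 2.
Starting from 2 we can reach 2, 4, 5. That is one component of size 3.
The largest has 3 vertices.

3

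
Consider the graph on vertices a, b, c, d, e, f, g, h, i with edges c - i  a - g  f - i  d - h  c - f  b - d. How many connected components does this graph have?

e is isolated — a component by itself.
Starting from a we can reach a, g. That is one component of size 2.
Starting from b we can reach b, d, h. That is one component of size 3.
Starting from c we can reach c, f, i. That is one component of size 3.
Total: 4 components.

4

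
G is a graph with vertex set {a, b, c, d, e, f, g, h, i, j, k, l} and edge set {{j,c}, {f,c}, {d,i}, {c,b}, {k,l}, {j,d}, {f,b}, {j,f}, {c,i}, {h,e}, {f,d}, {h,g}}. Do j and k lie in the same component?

The component containing j is {b, c, d, f, i, j}, and k is not in it.

No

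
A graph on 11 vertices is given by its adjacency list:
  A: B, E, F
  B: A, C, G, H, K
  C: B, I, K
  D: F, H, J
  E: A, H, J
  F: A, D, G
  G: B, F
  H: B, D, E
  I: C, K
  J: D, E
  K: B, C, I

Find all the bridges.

none

The edges on the cycle B-G-F-A-B are not bridges since each lies on that cycle.
Every edge lies on some cycle, so there are no bridges.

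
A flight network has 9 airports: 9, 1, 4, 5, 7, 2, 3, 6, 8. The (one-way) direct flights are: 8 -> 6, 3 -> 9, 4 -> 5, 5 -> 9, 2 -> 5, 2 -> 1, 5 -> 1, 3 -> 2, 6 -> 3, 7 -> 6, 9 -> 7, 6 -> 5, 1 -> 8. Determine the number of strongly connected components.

{1, 2, 3, 5, 6, 7, 8, 9} are all mutually reachable — one SCC of size 8.
{4} is an SCC by itself.
That gives 2 strongly connected components.

2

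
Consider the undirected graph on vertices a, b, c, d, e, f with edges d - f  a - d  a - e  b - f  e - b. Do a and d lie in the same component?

From a we can reach a, b, d, e, f, which includes d.

Yes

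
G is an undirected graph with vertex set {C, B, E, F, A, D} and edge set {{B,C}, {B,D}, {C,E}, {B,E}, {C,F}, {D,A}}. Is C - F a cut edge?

Removing C - F leaves no path between C and F: the component count goes from 1 to 2. So it is a bridge.

Yes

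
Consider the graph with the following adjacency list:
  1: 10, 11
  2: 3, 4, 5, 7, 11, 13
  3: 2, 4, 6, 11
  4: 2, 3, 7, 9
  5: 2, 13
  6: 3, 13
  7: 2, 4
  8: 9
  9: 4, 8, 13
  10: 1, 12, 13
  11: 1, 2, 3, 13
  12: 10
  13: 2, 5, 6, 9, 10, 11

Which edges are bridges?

10-12, 8-9

The edges on the cycle 11-13-10-1-11 are not bridges since each lies on that cycle.
But removing 9-8 disconnects 9 from 8; removing 10-12 disconnects 10 from 12 — these are bridges.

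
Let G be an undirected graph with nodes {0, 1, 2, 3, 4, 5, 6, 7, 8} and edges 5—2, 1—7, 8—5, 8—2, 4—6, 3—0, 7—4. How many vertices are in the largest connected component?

4

Starting from 0 we can reach 0, 3. That is one component of size 2.
Starting from 2 we can reach 2, 5, 8. That is one component of size 3.
Starting from 1 we can reach 1, 4, 6, 7. That is one component of size 4.
The largest has 4 vertices.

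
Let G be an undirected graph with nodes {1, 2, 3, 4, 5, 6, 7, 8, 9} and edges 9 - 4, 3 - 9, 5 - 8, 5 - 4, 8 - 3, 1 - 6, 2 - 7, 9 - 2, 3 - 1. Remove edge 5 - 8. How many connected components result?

1

5 and 8 are still connected via 5-4-9-3-8, so the component count stays at 1.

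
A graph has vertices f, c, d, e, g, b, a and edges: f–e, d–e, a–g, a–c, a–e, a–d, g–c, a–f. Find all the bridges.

The edges on the cycle a-g-c-a are not bridges since each lies on that cycle.
Every edge lies on some cycle, so there are no bridges.

none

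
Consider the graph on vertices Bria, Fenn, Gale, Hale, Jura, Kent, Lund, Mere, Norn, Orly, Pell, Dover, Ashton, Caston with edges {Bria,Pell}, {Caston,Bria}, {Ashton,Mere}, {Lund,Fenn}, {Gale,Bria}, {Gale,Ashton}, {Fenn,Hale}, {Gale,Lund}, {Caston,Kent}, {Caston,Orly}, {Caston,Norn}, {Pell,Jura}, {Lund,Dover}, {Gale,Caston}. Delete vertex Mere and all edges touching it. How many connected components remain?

1

With Mere gone, the remaining components are: {Bria, Fenn, Gale, Hale, Jura, Kent, Lund, Norn, Orly, Pell, Dover, Ashton, Caston}.
That is 1 component.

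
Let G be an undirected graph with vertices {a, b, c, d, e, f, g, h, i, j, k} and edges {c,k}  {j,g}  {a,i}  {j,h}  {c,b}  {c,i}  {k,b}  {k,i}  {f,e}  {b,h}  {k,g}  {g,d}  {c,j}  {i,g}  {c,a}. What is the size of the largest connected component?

9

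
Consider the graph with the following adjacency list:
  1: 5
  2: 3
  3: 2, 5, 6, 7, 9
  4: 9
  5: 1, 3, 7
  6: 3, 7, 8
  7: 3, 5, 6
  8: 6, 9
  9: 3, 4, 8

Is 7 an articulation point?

No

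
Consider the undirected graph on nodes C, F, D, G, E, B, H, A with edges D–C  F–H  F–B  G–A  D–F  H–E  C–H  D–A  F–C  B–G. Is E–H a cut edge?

Removing E–H leaves no path between E and H: the component count goes from 1 to 2. So it is a bridge.

Yes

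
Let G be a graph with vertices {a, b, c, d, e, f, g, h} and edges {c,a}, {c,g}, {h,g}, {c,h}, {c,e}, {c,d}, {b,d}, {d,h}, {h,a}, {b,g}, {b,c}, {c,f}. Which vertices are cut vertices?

Removing c increases the component count from 1 to 3, so c is a cut vertex.
By contrast removing a leaves 1 component; it is not a cut vertex. No other vertex is a cut vertex either.

c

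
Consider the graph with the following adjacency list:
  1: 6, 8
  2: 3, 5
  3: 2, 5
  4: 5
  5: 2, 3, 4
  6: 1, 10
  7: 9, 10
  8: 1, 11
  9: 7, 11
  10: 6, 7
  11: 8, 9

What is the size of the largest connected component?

Starting from 2 we can reach 2, 3, 4, 5. That is one component of size 4.
Starting from 1 we can reach 1, 6, 7, 8, 9, 10, 11. That is one component of size 7.
The largest has 7 vertices.

7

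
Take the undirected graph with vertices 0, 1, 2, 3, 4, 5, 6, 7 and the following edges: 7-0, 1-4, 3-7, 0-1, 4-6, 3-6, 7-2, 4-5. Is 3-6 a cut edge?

No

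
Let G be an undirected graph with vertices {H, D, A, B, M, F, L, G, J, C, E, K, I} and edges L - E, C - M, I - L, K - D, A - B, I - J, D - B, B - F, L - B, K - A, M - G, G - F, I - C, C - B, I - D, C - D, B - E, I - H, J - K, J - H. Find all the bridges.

none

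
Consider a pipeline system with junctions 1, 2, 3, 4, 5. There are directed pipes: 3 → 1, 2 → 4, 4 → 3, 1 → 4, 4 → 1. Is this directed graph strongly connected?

No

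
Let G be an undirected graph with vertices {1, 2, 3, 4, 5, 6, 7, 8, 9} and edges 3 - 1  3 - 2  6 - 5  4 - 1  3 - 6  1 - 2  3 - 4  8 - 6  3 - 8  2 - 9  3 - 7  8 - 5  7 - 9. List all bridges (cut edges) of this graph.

The edges on the cycle 3-8-5-6-3 are not bridges since each lies on that cycle.
Every edge lies on some cycle, so there are no bridges.

none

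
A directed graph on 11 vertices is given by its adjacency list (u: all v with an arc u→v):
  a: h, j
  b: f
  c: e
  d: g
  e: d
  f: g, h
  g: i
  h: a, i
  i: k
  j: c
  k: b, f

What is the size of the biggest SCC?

11

{a, b, c, d, e, f, g, h, i, j, k} are all mutually reachable — one SCC of size 11.
The largest has 11 vertices.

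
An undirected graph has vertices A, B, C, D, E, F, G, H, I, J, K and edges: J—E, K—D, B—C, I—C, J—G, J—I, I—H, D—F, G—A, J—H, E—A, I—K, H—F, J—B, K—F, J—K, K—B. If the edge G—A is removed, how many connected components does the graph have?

1

G and A are still connected via G-J-E-A, so the component count stays at 1.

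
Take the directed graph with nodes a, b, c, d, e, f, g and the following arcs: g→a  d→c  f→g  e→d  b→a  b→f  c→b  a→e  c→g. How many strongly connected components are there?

{a, b, c, d, e, f, g} are all mutually reachable — one SCC of size 7.
That gives 1 strongly connected component.

1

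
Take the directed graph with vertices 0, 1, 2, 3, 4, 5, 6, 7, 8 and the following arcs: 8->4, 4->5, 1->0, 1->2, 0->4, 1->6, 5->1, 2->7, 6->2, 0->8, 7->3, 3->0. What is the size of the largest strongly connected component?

9

{0, 1, 2, 3, 4, 5, 6, 7, 8} are all mutually reachable — one SCC of size 9.
The largest has 9 vertices.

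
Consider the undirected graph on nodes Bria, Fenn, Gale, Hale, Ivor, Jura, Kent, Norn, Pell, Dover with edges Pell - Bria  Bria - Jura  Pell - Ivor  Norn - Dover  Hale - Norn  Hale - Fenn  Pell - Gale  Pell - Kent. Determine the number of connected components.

2

Starting from Fenn we can reach Fenn, Hale, Norn, Dover. That is one component of size 4.
Starting from Bria we can reach Bria, Gale, Ivor, Jura, Kent, Pell. That is one component of size 6.
Total: 2 components.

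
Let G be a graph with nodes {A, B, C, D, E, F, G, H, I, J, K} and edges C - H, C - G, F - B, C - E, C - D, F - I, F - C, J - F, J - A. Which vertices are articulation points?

C, F, J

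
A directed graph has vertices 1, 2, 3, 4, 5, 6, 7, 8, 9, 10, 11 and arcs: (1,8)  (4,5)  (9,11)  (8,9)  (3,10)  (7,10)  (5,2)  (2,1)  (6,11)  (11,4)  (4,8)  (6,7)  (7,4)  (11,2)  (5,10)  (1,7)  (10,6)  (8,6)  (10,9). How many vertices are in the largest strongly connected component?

{1, 2, 4, 5, 6, 7, 8, 9, 10, 11} are all mutually reachable — one SCC of size 10.
{3} is an SCC by itself.
The largest has 10 vertices.

10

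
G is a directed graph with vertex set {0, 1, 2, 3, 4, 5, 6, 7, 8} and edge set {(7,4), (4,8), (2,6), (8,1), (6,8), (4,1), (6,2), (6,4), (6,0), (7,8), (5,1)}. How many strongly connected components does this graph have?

8

{2, 6} are all mutually reachable — one SCC of size 2.
{5} is an SCC by itself.
{8} is an SCC by itself.
{4} is an SCC by itself.
{1} is an SCC by itself.
(and 3 more singleton SCCs)
That gives 8 strongly connected components.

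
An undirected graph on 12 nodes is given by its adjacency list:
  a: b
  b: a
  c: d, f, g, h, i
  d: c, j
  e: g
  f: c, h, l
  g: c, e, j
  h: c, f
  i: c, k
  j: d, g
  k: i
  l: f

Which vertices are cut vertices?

Removing c increases the component count from 2 to 4, so c is a cut vertex.
Removing f increases the component count from 2 to 3, so f is a cut vertex.
Removing g increases the component count from 2 to 3, so g is a cut vertex.
Likewise i is a cut vertex.
By contrast removing k leaves 2 components; it is not a cut vertex. No other vertex is a cut vertex either.

c, f, g, i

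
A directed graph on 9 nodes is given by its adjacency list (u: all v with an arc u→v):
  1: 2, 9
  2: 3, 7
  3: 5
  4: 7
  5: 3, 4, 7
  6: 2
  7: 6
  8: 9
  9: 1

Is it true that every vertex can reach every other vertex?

There is no directed path from 9 to 8, so the graph is not strongly connected.

No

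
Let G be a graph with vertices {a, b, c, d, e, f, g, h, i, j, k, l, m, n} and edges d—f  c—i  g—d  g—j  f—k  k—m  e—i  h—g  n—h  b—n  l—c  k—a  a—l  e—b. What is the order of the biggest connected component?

14

Starting from a we can reach a, b, c, d, e, f, g, h, i, j, k, l, m, n. That is one component of size 14.
The largest has 14 vertices.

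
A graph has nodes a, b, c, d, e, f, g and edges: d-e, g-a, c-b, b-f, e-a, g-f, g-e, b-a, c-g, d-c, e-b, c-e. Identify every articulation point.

Removing b, for instance, still leaves 1 component. No single vertex removal increases the component count — the graph has no articulation points.

none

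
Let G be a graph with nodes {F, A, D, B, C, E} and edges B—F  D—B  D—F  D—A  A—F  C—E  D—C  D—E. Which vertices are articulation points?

Removing D increases the component count from 1 to 2, so D is a cut vertex.
By contrast removing B leaves 1 component; it is not a cut vertex. No other vertex is a cut vertex either.

D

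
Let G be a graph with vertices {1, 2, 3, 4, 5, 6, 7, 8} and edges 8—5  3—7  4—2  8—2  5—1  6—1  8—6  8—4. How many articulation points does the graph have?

Removing 8 increases the component count from 2 to 3, so 8 is a cut vertex.
By contrast removing 6 leaves 2 components; it is not a cut vertex. No other vertex is a cut vertex either.

1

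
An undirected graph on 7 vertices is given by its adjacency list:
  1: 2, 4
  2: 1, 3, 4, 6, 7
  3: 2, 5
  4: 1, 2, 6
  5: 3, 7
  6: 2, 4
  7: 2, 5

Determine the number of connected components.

1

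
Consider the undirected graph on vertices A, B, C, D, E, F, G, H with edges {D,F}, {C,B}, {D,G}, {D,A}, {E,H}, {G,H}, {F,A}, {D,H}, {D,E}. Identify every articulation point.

Removing D increases the component count from 2 to 3, so D is a cut vertex.
By contrast removing B leaves 2 components; it is not a cut vertex. No other vertex is a cut vertex either.

D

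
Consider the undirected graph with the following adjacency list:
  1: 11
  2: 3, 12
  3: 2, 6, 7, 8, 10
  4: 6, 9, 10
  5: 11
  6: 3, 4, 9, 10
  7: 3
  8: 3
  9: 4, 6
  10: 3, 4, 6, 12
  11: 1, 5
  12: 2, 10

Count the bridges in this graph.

4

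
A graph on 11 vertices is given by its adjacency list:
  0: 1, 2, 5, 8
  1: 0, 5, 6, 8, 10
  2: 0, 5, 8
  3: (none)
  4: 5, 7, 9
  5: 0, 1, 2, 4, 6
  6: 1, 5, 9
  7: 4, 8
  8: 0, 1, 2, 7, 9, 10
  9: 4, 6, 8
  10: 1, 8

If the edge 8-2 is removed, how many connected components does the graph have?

2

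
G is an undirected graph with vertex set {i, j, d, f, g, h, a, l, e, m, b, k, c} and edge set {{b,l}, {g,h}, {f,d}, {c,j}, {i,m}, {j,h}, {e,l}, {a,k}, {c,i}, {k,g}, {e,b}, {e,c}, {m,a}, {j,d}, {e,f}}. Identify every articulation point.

Removing e increases the component count from 1 to 2, so e is a cut vertex.
By contrast removing m leaves 1 component; it is not a cut vertex. No other vertex is a cut vertex either.

e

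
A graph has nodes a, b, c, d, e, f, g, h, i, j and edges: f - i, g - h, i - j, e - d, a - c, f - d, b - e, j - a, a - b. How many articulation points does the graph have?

1

Removing a increases the component count from 2 to 3, so a is a cut vertex.
By contrast removing h leaves 2 components; it is not a cut vertex. No other vertex is a cut vertex either.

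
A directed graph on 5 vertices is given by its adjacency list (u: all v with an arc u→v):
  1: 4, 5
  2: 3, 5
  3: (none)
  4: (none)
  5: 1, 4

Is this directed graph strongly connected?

There is no directed path from 5 to 2, so the graph is not strongly connected.

No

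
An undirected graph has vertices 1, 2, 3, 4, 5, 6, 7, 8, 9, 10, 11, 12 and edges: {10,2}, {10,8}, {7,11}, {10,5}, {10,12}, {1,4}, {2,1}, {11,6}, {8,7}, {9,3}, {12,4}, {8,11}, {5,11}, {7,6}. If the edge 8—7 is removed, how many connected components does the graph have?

8 and 7 are still connected via 8-11-7, so the component count stays at 2.

2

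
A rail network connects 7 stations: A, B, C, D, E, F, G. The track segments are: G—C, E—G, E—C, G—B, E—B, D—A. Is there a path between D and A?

Yes

From D we can reach A, D, which includes A.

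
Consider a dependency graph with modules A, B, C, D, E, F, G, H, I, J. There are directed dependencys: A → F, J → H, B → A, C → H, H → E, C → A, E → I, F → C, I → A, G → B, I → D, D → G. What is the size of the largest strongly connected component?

9

{A, B, C, D, E, F, G, H, I} are all mutually reachable — one SCC of size 9.
{J} is an SCC by itself.
The largest has 9 vertices.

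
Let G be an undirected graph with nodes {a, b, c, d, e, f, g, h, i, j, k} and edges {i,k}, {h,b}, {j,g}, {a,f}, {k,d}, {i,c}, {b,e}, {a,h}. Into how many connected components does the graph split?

3

Starting from g we can reach g, j. That is one component of size 2.
Starting from c we can reach c, d, i, k. That is one component of size 4.
Starting from a we can reach a, b, e, f, h. That is one component of size 5.
Total: 3 components.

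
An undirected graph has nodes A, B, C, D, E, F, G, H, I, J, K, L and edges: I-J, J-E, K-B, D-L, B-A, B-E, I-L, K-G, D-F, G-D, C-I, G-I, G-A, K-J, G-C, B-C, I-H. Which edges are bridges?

D-F, H-I

The edges on the cycle K-G-D-L-I-C-B-K are not bridges since each lies on that cycle.
But removing F-D disconnects F from D; removing I-H disconnects I from H — these are bridges.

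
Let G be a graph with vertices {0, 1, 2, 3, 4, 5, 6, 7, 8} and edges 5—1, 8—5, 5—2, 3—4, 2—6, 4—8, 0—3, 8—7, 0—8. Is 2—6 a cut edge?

Yes

Removing 2—6 leaves no path between 2 and 6: the component count goes from 1 to 2. So it is a bridge.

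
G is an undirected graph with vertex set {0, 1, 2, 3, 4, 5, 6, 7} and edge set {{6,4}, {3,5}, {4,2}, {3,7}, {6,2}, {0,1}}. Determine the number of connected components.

3

Starting from 0 we can reach 0, 1. That is one component of size 2.
Starting from 2 we can reach 2, 4, 6. That is one component of size 3.
Starting from 3 we can reach 3, 5, 7. That is one component of size 3.
Total: 3 components.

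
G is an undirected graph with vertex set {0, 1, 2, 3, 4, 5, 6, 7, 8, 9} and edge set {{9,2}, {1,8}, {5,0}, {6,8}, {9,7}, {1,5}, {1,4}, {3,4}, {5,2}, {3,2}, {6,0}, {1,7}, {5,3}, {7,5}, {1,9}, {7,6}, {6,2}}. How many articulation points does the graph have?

0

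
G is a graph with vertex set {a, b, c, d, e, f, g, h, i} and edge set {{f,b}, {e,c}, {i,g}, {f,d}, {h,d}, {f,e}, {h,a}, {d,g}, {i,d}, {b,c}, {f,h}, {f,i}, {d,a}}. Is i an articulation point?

No

Deleting i leaves 1 component (was 1) (its neighbors d, f, g remain connected to each other), so i is not a cut vertex.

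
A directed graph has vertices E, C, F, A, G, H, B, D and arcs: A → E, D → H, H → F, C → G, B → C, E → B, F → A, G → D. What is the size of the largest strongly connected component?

{A, B, C, D, E, F, G, H} are all mutually reachable — one SCC of size 8.
The largest has 8 vertices.

8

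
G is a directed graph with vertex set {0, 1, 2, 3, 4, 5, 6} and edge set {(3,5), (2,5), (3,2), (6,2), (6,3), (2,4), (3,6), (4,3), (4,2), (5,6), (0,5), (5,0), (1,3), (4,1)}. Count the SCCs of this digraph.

1

{0, 1, 2, 3, 4, 5, 6} are all mutually reachable — one SCC of size 7.
That gives 1 strongly connected component.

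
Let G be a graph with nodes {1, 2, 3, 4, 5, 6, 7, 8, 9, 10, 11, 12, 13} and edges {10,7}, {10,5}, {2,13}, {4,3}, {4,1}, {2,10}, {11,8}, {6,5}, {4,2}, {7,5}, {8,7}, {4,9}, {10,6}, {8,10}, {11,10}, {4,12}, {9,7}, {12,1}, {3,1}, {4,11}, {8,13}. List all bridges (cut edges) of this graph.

The edges on the cycle 4-3-1-4 are not bridges since each lies on that cycle.
Every edge lies on some cycle, so there are no bridges.

none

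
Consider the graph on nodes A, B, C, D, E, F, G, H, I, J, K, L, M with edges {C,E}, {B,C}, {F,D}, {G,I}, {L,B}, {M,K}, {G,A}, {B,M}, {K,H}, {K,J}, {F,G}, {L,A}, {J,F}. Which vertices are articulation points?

B, C, F, G, K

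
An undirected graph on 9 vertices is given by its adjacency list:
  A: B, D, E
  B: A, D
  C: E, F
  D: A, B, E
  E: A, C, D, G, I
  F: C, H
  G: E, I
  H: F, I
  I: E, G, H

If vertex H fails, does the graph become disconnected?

No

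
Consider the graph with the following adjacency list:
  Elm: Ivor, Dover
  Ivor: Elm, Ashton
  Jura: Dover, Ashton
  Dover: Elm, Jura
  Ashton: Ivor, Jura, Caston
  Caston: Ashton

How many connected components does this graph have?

Starting from Elm we can reach Elm, Ivor, Jura, Dover, Ashton, Caston. That is one component of size 6.
Total: 1 component.

1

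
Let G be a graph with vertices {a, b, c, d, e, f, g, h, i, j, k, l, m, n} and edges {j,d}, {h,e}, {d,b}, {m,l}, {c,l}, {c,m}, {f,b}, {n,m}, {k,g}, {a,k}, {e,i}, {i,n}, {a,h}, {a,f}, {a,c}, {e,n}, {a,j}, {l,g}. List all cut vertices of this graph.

a

Removing a increases the component count from 1 to 2, so a is a cut vertex.
By contrast removing n leaves 1 component; it is not a cut vertex. No other vertex is a cut vertex either.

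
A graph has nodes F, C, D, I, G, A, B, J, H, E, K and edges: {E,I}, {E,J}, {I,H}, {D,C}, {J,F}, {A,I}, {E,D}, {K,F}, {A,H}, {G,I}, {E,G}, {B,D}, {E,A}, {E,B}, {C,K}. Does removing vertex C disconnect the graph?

Deleting C leaves 1 component (was 1) (its neighbors D, K remain connected to each other), so C is not a cut vertex.

No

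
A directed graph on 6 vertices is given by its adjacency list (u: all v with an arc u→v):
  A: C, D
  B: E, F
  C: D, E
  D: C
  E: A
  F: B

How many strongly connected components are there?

2

{A, C, D, E} are all mutually reachable — one SCC of size 4.
{B, F} are all mutually reachable — one SCC of size 2.
That gives 2 strongly connected components.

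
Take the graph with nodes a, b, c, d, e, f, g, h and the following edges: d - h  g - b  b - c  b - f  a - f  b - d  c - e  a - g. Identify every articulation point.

b, c, d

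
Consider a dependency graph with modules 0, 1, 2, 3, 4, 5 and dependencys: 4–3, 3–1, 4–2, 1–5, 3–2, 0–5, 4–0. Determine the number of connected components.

Starting from 0 we can reach 0, 1, 2, 3, 4, 5. That is one component of size 6.
Total: 1 component.

1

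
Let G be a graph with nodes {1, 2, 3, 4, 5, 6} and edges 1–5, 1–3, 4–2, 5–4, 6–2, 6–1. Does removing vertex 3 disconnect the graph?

Deleting 3 leaves 1 component (was 1), so 3 is not a cut vertex.

No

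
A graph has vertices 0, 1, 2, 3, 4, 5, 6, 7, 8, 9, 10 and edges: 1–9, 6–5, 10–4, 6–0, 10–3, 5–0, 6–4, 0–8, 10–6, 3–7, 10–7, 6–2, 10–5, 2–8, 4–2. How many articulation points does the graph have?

Removing 10 increases the component count from 2 to 3, so 10 is a cut vertex.
By contrast removing 4 leaves 2 components; it is not a cut vertex. No other vertex is a cut vertex either.

1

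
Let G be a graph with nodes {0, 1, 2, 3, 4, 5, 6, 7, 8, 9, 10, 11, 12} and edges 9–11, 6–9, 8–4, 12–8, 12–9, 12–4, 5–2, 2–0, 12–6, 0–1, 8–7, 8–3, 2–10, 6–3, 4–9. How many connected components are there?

2

Starting from 0 we can reach 0, 1, 2, 5, 10. That is one component of size 5.
Starting from 3 we can reach 3, 4, 6, 7, 8, 9, 11, 12. That is one component of size 8.
Total: 2 components.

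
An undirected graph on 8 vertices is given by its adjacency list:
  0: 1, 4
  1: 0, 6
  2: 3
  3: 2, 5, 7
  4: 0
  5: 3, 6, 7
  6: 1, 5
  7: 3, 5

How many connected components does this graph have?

1

Starting from 0 we can reach 0, 1, 2, 3, 4, 5, 6, 7. That is one component of size 8.
Total: 1 component.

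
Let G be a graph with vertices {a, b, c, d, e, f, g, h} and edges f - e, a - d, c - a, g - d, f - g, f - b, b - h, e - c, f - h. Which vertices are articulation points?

f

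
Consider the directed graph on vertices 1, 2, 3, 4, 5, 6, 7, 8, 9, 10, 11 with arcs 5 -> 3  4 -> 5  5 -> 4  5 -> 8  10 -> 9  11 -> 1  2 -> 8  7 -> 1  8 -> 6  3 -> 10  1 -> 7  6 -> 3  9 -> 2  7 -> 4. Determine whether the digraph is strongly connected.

No

There is no directed path from 5 to 11, so the graph is not strongly connected.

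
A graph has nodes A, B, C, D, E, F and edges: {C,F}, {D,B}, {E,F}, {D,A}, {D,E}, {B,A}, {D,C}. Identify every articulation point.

D

Removing D increases the component count from 1 to 2, so D is a cut vertex.
By contrast removing F leaves 1 component; it is not a cut vertex. No other vertex is a cut vertex either.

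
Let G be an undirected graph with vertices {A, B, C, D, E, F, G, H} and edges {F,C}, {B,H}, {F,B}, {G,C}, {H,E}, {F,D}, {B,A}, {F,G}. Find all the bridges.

A-B, B-F, B-H, D-F, E-H

The edges on the cycle F-G-C-F are not bridges since each lies on that cycle.
But removing E–H disconnects E from H; removing D–F disconnects D from F; removing F–B disconnects F from B; removing A–B disconnects A from B — these are bridges.
In total 5 edges are bridges.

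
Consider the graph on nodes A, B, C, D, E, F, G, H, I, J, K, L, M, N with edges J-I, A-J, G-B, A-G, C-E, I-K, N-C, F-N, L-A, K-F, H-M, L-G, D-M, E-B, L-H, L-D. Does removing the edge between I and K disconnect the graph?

No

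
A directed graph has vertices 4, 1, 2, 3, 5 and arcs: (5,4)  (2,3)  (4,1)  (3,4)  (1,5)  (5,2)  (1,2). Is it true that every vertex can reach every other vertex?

From 1 we can reach every vertex (1, 2, 3, 4, 5), and every vertex can reach 1 (1, 2, 3, 4, 5). So the whole graph is one strongly connected component.

Yes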